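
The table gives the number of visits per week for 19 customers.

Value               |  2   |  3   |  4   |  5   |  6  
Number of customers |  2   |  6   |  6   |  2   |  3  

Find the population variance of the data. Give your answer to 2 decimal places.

1.46

Values: 2, 3, 4, 5, 6
n = 19, Σfx = 74, mean = 3.8947
Σfx² = 316
Σf(x − x̄)² = Σfx² − (Σfx)²/n = 316 − 74²/19 = 27.7895
Population variance = 27.7895 / 19 = 1.4626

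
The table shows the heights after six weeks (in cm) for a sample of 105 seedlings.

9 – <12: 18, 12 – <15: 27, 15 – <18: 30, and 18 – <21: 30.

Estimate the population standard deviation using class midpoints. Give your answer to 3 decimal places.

Midpoints: 10.5, 13.5, 16.5, 19.5
n = 105, Σfm = 1633.5, mean = 15.5571
Σfm² = 26480.25
Σf(m − x̄)² = Σfm² − (Σfm)²/n = 26480.25 − 1633.5²/105 = 1067.6571
Population variance = 1067.6571 / 105 = 10.1682
Standard deviation = √10.1682 = 3.1888

3.189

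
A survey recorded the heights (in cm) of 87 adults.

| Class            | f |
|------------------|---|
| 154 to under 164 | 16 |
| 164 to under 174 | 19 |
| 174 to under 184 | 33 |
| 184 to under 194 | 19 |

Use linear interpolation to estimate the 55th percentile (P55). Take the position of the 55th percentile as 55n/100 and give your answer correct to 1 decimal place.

177.9

Cumulative frequencies: 16, 35, 68, 87
n = 87; position = 55n/100 = 47.85.
This falls in the class 174 to under 184: L = 174, F = 35, f = 33, h = 10.
55th percentile ≈ 174 + ((47.85 − 35) / 33) × 10 = 177.8939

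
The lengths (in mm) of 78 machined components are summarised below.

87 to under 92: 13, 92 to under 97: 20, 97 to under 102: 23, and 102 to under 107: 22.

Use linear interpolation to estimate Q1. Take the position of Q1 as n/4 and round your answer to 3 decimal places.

93.625

Cumulative frequencies: 13, 33, 56, 78
n = 78; position = n/4 = 19.5.
This falls in the class 92 to under 97: L = 92, F = 13, f = 20, h = 5.
Lower quartile ≈ 92 + ((19.5 − 13) / 20) × 5 = 93.6250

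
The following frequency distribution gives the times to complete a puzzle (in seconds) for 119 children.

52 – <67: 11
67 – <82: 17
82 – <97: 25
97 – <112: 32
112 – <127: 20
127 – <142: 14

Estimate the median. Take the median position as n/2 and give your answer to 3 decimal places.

100.047

Cumulative frequencies: 11, 28, 53, 85, 105, 119
n = 119; position = n/2 = 59.5.
This falls in the class 97 – <112: L = 97, F = 53, f = 32, h = 15.
Median ≈ 97 + ((59.5 − 53) / 32) × 15 = 100.0469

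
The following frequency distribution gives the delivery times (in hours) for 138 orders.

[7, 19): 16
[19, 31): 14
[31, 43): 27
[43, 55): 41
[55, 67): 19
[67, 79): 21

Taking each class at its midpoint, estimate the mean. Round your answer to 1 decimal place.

45.3

Midpoints: 13, 25, 37, 49, 61, 73
Σfm = 16×13 + 14×25 + 27×37 + 41×49 + 19×61 + 21×73 = 6258
n = Σf = 138
Mean = 6258 / 138 = 45.3478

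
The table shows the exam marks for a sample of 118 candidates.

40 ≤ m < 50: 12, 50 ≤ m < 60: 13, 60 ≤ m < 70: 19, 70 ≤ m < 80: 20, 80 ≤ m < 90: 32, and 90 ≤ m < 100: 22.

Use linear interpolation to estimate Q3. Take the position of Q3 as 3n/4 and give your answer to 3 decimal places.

Cumulative frequencies: 12, 25, 44, 64, 96, 118
n = 118; position = 3n/4 = 88.5.
This falls in the class 80 ≤ m < 90: L = 80, F = 64, f = 32, h = 10.
Upper quartile ≈ 80 + ((88.5 − 64) / 32) × 10 = 87.6562

87.656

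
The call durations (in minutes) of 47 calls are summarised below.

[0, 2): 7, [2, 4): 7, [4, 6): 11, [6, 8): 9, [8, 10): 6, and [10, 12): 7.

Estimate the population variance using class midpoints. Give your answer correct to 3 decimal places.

10.350

Midpoints: 1, 3, 5, 7, 9, 11
n = 47, Σfm = 277, mean = 5.8936
Σfm² = 2119
Σf(m − x̄)² = Σfm² − (Σfm)²/n = 2119 − 277²/47 = 486.4681
Population variance = 486.4681 / 47 = 10.3504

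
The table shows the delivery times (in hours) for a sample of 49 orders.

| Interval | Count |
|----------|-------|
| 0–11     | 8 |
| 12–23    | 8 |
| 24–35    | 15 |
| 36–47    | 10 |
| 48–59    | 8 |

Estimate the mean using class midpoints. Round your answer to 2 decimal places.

Midpoints: 5.5, 17.5, 29.5, 41.5, 53.5
Σfm = 8×5.5 + 8×17.5 + 15×29.5 + 10×41.5 + 8×53.5 = 1469.5
n = Σf = 49
Mean = 1469.5 / 49 = 29.9898

29.99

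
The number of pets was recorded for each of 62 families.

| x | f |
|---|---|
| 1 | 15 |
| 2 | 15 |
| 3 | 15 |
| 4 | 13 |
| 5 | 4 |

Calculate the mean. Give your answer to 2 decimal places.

Values: 1, 2, 3, 4, 5
Σfx = 15×1 + 15×2 + 15×3 + 13×4 + 4×5 = 162
n = Σf = 62
Mean = 162 / 62 = 2.6129

2.61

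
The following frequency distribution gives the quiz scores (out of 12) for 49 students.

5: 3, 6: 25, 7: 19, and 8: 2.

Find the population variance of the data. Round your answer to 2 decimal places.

Values: 5, 6, 7, 8
n = 49, Σfx = 314, mean = 6.4082
Σfx² = 2034
Σf(x − x̄)² = Σfx² − (Σfx)²/n = 2034 − 314²/49 = 21.8367
Population variance = 21.8367 / 49 = 0.4456

0.45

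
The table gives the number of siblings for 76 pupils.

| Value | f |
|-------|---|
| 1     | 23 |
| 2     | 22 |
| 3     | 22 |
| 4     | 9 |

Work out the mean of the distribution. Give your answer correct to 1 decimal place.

2.2

Values: 1, 2, 3, 4
Σfx = 23×1 + 22×2 + 22×3 + 9×4 = 169
n = Σf = 76
Mean = 169 / 76 = 2.2237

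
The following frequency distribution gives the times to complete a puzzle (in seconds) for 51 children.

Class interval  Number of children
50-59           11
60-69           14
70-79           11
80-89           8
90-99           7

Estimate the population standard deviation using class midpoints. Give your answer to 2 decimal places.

13.30

Midpoints: 54.5, 64.5, 74.5, 84.5, 94.5
n = 51, Σfm = 3659.5, mean = 71.7549
Σfm² = 271602.75
Σf(m − x̄)² = Σfm² − (Σfm)²/n = 271602.75 − 3659.5²/51 = 9015.6863
Population variance = 9015.6863 / 51 = 176.7782
Standard deviation = √176.7782 = 13.2958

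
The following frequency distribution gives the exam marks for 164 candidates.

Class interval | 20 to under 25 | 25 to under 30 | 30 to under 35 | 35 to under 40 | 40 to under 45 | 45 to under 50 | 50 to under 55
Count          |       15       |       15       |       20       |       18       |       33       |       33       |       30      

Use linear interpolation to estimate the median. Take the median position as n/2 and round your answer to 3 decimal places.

42.121

Cumulative frequencies: 15, 30, 50, 68, 101, 134, 164
n = 164; position = n/2 = 82.
This falls in the class 40 to under 45: L = 40, F = 68, f = 33, h = 5.
Median ≈ 40 + ((82 − 68) / 33) × 5 = 42.1212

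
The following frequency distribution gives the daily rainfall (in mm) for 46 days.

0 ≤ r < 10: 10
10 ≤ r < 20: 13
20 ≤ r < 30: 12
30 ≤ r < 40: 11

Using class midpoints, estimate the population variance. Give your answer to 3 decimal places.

Midpoints: 5, 15, 25, 35
n = 46, Σfm = 930, mean = 20.2174
Σfm² = 24150
Σf(m − x̄)² = Σfm² − (Σfm)²/n = 24150 − 930²/46 = 5347.8261
Population variance = 5347.8261 / 46 = 116.2571

116.257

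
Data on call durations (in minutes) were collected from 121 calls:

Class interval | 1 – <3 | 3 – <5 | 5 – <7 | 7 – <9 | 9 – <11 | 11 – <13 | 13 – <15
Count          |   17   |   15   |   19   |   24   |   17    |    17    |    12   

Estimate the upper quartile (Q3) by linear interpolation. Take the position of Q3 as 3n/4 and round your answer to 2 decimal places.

10.85

Cumulative frequencies: 17, 32, 51, 75, 92, 109, 121
n = 121; position = 3n/4 = 90.75.
This falls in the class 9 – <11: L = 9, F = 75, f = 17, h = 2.
Upper quartile ≈ 9 + ((90.75 − 75) / 17) × 2 = 10.8529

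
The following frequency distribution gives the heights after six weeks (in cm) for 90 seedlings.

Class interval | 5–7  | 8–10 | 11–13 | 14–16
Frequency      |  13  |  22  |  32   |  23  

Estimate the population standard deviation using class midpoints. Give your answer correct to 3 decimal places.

3.001

Midpoints: 6, 9, 12, 15
n = 90, Σfm = 1005, mean = 11.1667
Σfm² = 12033
Σf(m − x̄)² = Σfm² − (Σfm)²/n = 12033 − 1005²/90 = 810.5000
Population variance = 810.5000 / 90 = 9.0056
Standard deviation = √9.0056 = 3.0009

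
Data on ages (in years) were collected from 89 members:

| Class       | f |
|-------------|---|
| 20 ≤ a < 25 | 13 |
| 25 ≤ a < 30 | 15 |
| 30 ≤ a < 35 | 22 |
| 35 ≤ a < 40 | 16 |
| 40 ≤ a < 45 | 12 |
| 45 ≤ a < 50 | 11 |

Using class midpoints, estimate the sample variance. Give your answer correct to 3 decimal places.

Midpoints: 22.5, 27.5, 32.5, 37.5, 42.5, 47.5
n = 89, Σfm = 3052.5, mean = 34.2978
Σfm² = 110156.25
Σf(m − x̄)² = Σfm² − (Σfm)²/n = 110156.25 − 3052.5²/89 = 5462.3596
Sample variance = 5462.3596 / 88 = 62.0723

62.072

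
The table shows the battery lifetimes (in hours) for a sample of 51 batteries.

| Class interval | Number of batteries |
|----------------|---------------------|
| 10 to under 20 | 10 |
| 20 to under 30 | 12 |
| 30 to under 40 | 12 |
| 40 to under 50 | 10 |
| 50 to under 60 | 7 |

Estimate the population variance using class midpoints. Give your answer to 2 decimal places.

174.01

Midpoints: 15, 25, 35, 45, 55
n = 51, Σfm = 1705, mean = 33.4314
Σfm² = 65875
Σf(m − x̄)² = Σfm² − (Σfm)²/n = 65875 − 1705²/51 = 8874.5098
Population variance = 8874.5098 / 51 = 174.0100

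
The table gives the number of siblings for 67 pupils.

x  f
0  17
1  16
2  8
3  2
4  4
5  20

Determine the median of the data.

2

Cumulative frequencies: 17, 33, 41, 43, 47, 67
n = 67, so the median is the value in position (n+1)/2 = 34.
Position 34 falls at value 2.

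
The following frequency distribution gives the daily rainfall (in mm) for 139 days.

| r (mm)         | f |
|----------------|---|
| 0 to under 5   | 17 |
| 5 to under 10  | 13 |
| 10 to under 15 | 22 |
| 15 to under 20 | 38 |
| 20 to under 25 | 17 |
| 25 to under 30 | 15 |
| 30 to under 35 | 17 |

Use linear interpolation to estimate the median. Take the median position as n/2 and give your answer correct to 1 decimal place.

17.3

Cumulative frequencies: 17, 30, 52, 90, 107, 122, 139
n = 139; position = n/2 = 69.5.
This falls in the class 15 to under 20: L = 15, F = 52, f = 38, h = 5.
Median ≈ 15 + ((69.5 − 52) / 38) × 5 = 17.3026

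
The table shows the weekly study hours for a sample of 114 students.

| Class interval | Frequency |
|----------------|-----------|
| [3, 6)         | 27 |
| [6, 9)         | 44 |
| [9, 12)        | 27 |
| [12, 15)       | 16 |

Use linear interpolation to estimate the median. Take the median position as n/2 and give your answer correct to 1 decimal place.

8.0

Cumulative frequencies: 27, 71, 98, 114
n = 114; position = n/2 = 57.
This falls in the class [6, 9): L = 6, F = 27, f = 44, h = 3.
Median ≈ 6 + ((57 − 27) / 44) × 3 = 8.0455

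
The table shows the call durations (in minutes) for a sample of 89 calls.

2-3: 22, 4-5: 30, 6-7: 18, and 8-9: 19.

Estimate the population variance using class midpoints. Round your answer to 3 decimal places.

4.630

Midpoints: 2.5, 4.5, 6.5, 8.5
n = 89, Σfm = 468.5, mean = 5.2640
Σfm² = 2878.25
Σf(m − x̄)² = Σfm² − (Σfm)²/n = 2878.25 − 468.5²/89 = 412.0449
Population variance = 412.0449 / 89 = 4.6297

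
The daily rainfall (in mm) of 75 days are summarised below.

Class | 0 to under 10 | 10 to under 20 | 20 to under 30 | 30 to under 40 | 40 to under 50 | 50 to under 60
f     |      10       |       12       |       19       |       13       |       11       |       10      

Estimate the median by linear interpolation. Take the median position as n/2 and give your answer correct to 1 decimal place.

Cumulative frequencies: 10, 22, 41, 54, 65, 75
n = 75; position = n/2 = 37.5.
This falls in the class 20 to under 30: L = 20, F = 22, f = 19, h = 10.
Median ≈ 20 + ((37.5 − 22) / 19) × 10 = 28.1579

28.2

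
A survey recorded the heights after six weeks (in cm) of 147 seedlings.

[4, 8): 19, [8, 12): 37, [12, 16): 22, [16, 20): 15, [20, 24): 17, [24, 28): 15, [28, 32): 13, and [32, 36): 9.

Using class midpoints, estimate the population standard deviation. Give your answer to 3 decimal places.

Midpoints: 6, 10, 14, 18, 22, 26, 30, 34
n = 147, Σfm = 2522, mean = 17.1565
Σfm² = 54028
Σf(m − x̄)² = Σfm² − (Σfm)²/n = 54028 − 2522²/147 = 10759.4014
Population variance = 10759.4014 / 147 = 73.1932
Standard deviation = √73.1932 = 8.5553

8.555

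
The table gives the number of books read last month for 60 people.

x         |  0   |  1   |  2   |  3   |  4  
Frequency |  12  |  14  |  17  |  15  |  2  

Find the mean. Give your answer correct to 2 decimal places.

Values: 0, 1, 2, 3, 4
Σfx = 12×0 + 14×1 + 17×2 + 15×3 + 2×4 = 101
n = Σf = 60
Mean = 101 / 60 = 1.6833

1.68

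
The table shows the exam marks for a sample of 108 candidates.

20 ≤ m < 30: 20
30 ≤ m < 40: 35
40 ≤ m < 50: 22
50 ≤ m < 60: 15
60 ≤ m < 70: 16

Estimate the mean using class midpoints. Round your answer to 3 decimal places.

42.407

Midpoints: 25, 35, 45, 55, 65
Σfm = 20×25 + 35×35 + 22×45 + 15×55 + 16×65 = 4580
n = Σf = 108
Mean = 4580 / 108 = 42.4074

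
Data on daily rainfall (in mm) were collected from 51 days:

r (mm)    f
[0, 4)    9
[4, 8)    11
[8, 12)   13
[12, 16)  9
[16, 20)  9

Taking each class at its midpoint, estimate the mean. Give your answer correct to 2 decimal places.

Midpoints: 2, 6, 10, 14, 18
Σfm = 9×2 + 11×6 + 13×10 + 9×14 + 9×18 = 502
n = Σf = 51
Mean = 502 / 51 = 9.8431

9.84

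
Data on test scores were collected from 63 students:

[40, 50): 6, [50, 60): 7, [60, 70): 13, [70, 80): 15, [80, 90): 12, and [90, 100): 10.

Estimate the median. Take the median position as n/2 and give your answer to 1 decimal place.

73.7

Cumulative frequencies: 6, 13, 26, 41, 53, 63
n = 63; position = n/2 = 31.5.
This falls in the class [70, 80): L = 70, F = 26, f = 15, h = 10.
Median ≈ 70 + ((31.5 − 26) / 15) × 10 = 73.6667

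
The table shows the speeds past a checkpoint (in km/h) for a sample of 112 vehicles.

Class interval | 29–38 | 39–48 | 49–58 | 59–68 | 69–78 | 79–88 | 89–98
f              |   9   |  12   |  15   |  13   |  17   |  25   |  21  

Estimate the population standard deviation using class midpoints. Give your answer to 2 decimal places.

Midpoints: 33.5, 43.5, 53.5, 63.5, 73.5, 83.5, 93.5
n = 112, Σfm = 7752, mean = 69.2143
Σfm² = 577892
Σf(m − x̄)² = Σfm² − (Σfm)²/n = 577892 − 7752²/112 = 41342.8571
Population variance = 41342.8571 / 112 = 369.1327
Standard deviation = √369.1327 = 19.2128

19.21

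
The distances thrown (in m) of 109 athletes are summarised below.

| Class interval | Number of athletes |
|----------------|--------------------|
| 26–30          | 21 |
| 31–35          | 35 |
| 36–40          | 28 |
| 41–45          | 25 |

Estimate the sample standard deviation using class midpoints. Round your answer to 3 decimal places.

Midpoints: 28, 33, 38, 43
n = 109, Σfm = 3882, mean = 35.6147
Σfm² = 141236
Σf(m − x̄)² = Σfm² − (Σfm)²/n = 141236 − 3882²/109 = 2979.8165
Sample variance = 2979.8165 / 108 = 27.5909
Standard deviation = √27.5909 = 5.2527

5.253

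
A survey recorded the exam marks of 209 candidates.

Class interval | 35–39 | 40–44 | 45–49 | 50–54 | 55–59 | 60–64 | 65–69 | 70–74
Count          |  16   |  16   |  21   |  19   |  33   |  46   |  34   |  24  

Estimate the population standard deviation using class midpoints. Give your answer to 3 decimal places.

Midpoints: 37, 42, 47, 52, 57, 62, 67, 72
n = 209, Σfm = 11978, mean = 57.3110
Σfm² = 708976
Σf(m − x̄)² = Σfm² − (Σfm)²/n = 708976 − 11978²/209 = 22504.7847
Population variance = 22504.7847 / 209 = 107.6784
Standard deviation = √107.6784 = 10.3768

10.377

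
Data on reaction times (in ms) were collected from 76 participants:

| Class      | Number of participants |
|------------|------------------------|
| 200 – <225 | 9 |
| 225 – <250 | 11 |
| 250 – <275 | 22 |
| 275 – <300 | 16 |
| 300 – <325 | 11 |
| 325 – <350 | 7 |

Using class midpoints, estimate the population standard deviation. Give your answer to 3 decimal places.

Midpoints: 212.5, 237.5, 262.5, 287.5, 312.5, 337.5
n = 76, Σfm = 20700, mean = 272.3684
Σfm² = 5736875
Σf(m − x̄)² = Σfm² − (Σfm)²/n = 5736875 − 20700²/76 = 98848.6842
Population variance = 98848.6842 / 76 = 1300.6406
Standard deviation = √1300.6406 = 36.0644

36.064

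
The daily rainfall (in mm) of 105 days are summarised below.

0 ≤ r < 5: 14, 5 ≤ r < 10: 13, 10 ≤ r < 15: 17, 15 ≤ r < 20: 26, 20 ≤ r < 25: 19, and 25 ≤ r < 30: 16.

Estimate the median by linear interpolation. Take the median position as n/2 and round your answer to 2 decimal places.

Cumulative frequencies: 14, 27, 44, 70, 89, 105
n = 105; position = n/2 = 52.5.
This falls in the class 15 ≤ r < 20: L = 15, F = 44, f = 26, h = 5.
Median ≈ 15 + ((52.5 − 44) / 26) × 5 = 16.6346

16.63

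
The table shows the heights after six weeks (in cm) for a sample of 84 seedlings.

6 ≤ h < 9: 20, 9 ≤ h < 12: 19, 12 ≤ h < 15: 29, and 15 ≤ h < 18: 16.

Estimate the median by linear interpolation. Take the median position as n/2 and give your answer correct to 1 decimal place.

Cumulative frequencies: 20, 39, 68, 84
n = 84; position = n/2 = 42.
This falls in the class 12 ≤ h < 15: L = 12, F = 39, f = 29, h = 3.
Median ≈ 12 + ((42 − 39) / 29) × 3 = 12.3103

12.3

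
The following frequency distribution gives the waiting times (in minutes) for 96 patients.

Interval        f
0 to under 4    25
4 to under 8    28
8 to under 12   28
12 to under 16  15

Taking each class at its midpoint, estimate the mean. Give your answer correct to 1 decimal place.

7.4

Midpoints: 2, 6, 10, 14
Σfm = 25×2 + 28×6 + 28×10 + 15×14 = 708
n = Σf = 96
Mean = 708 / 96 = 7.3750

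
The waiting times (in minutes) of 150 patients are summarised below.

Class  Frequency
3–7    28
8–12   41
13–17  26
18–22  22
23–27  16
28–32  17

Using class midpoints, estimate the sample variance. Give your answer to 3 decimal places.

Midpoints: 5, 10, 15, 20, 25, 30
n = 150, Σfm = 2290, mean = 15.2667
Σfm² = 44750
Σf(m − x̄)² = Σfm² − (Σfm)²/n = 44750 − 2290²/150 = 9789.3333
Sample variance = 9789.3333 / 149 = 65.7002

65.700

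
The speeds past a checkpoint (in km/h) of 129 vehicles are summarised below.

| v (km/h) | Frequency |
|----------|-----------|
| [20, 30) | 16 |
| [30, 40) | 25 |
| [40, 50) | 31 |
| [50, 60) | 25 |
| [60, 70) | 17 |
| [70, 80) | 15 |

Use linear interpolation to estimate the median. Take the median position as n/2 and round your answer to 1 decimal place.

Cumulative frequencies: 16, 41, 72, 97, 114, 129
n = 129; position = n/2 = 64.5.
This falls in the class [40, 50): L = 40, F = 41, f = 31, h = 10.
Median ≈ 40 + ((64.5 − 41) / 31) × 10 = 47.5806

47.6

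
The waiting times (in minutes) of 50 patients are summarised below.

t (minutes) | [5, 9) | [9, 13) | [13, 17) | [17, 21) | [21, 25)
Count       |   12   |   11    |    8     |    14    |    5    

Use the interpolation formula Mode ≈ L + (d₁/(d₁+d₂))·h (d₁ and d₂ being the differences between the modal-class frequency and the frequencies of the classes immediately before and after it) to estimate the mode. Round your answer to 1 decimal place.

Modal class: [17, 21) (highest frequency 14).
d₁ = 14 − 8 = 6, d₂ = 14 − 5 = 9
Mode ≈ 17 + (6/(6+9)) × 4 = 17 + 1.6000 = 18.6000

18.6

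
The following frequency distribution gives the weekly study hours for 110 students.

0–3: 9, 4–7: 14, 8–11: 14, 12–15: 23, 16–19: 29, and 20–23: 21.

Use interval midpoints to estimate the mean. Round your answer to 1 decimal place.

Midpoints: 1.5, 5.5, 9.5, 13.5, 17.5, 21.5
Σfm = 9×1.5 + 14×5.5 + 14×9.5 + 23×13.5 + 29×17.5 + 21×21.5 = 1493
n = Σf = 110
Mean = 1493 / 110 = 13.5727

13.6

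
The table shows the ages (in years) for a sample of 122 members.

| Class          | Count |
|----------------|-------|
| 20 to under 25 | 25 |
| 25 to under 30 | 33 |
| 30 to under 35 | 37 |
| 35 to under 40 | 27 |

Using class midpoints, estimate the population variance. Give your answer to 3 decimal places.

27.519

Midpoints: 22.5, 27.5, 32.5, 37.5
n = 122, Σfm = 3685, mean = 30.2049
Σfm² = 114662.5
Σf(m − x̄)² = Σfm² − (Σfm)²/n = 114662.5 − 3685²/122 = 3357.3770
Population variance = 3357.3770 / 122 = 27.5195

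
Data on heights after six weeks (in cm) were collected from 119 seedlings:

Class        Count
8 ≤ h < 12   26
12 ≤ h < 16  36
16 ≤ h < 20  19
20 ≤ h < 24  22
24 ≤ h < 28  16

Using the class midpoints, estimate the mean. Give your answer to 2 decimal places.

Midpoints: 10, 14, 18, 22, 26
Σfm = 26×10 + 36×14 + 19×18 + 22×22 + 16×26 = 2006
n = Σf = 119
Mean = 2006 / 119 = 16.8571

16.86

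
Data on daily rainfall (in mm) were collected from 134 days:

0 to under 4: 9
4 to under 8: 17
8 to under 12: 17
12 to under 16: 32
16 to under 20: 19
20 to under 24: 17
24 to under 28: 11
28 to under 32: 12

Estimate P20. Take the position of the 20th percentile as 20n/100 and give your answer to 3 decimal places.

8.188

Cumulative frequencies: 9, 26, 43, 75, 94, 111, 122, 134
n = 134; position = 20n/100 = 26.8.
This falls in the class 8 to under 12: L = 8, F = 26, f = 17, h = 4.
20th percentile ≈ 8 + ((26.8 − 26) / 17) × 4 = 8.1882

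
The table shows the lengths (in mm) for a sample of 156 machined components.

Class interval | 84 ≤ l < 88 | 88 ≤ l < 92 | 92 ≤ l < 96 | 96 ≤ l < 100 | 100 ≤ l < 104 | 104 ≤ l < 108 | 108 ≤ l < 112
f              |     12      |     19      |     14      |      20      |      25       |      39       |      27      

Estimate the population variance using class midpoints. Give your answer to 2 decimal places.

Midpoints: 86, 90, 94, 98, 102, 106, 110
n = 156, Σfm = 15672, mean = 100.4615
Σfm² = 1583440
Σf(m − x̄)² = Σfm² − (Σfm)²/n = 1583440 − 15672²/156 = 9006.7692
Population variance = 9006.7692 / 156 = 57.7357

57.74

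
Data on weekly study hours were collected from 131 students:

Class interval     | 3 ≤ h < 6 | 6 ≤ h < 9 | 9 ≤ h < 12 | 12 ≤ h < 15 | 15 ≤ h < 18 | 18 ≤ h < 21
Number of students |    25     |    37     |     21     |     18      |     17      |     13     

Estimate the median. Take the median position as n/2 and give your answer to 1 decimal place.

Cumulative frequencies: 25, 62, 83, 101, 118, 131
n = 131; position = n/2 = 65.5.
This falls in the class 9 ≤ h < 12: L = 9, F = 62, f = 21, h = 3.
Median ≈ 9 + ((65.5 − 62) / 21) × 3 = 9.5000

9.5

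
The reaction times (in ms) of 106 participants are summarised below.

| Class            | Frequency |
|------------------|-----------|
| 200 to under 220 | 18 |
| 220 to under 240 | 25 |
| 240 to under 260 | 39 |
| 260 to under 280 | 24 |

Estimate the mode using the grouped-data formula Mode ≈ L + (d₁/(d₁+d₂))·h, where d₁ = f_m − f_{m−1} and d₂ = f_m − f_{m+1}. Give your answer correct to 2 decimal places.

249.66

Modal class: 240 to under 260 (highest frequency 39).
d₁ = 39 − 25 = 14, d₂ = 39 − 24 = 15
Mode ≈ 240 + (14/(14+15)) × 20 = 240 + 9.6552 = 249.6552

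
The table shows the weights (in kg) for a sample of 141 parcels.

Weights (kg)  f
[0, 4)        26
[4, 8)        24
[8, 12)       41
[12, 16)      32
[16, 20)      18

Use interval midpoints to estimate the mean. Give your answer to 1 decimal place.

Midpoints: 2, 6, 10, 14, 18
Σfm = 26×2 + 24×6 + 41×10 + 32×14 + 18×18 = 1378
n = Σf = 141
Mean = 1378 / 141 = 9.7730

9.8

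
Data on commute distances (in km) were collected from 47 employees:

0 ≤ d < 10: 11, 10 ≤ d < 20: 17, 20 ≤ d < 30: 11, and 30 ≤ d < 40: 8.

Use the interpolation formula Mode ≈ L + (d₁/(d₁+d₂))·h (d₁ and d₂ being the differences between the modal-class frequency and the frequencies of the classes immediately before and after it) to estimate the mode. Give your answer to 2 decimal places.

Modal class: 10 ≤ d < 20 (highest frequency 17).
d₁ = 17 − 11 = 6, d₂ = 17 − 11 = 6
Mode ≈ 10 + (6/(6+6)) × 10 = 10 + 5.0000 = 15.0000

15.00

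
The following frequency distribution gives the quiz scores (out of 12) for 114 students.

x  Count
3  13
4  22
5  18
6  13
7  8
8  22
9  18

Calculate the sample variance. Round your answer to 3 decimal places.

4.255

Values: 3, 4, 5, 6, 7, 8, 9
n = 114, Σfx = 689, mean = 6.0439
Σfx² = 4645
Σf(x − x̄)² = Σfx² − (Σfx)²/n = 4645 − 689²/114 = 480.7807
Sample variance = 480.7807 / 113 = 4.2547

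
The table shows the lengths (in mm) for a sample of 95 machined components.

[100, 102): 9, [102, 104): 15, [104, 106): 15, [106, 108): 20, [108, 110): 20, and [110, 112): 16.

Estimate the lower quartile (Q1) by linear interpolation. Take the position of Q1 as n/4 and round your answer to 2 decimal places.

103.97

Cumulative frequencies: 9, 24, 39, 59, 79, 95
n = 95; position = n/4 = 23.75.
This falls in the class [102, 104): L = 102, F = 9, f = 15, h = 2.
Lower quartile ≈ 102 + ((23.75 − 9) / 15) × 2 = 103.9667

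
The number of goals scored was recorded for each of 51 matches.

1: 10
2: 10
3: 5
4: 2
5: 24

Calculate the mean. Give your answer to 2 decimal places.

3.39

Values: 1, 2, 3, 4, 5
Σfx = 10×1 + 10×2 + 5×3 + 2×4 + 24×5 = 173
n = Σf = 51
Mean = 173 / 51 = 3.3922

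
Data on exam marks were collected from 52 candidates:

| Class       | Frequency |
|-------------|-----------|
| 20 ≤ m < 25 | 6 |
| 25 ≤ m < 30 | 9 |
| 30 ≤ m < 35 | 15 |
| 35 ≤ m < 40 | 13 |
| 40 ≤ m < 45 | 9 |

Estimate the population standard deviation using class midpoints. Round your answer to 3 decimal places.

Midpoints: 22.5, 27.5, 32.5, 37.5, 42.5
n = 52, Σfm = 1740, mean = 33.4615
Σfm² = 60225
Σf(m − x̄)² = Σfm² − (Σfm)²/n = 60225 − 1740²/52 = 2001.9231
Population variance = 2001.9231 / 52 = 38.4985
Standard deviation = √38.4985 = 6.2047

6.205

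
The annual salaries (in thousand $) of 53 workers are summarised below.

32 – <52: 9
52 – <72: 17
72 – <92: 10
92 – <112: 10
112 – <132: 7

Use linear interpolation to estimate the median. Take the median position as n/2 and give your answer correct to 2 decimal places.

73.00

Cumulative frequencies: 9, 26, 36, 46, 53
n = 53; position = n/2 = 26.5.
This falls in the class 72 – <92: L = 72, F = 26, f = 10, h = 20.
Median ≈ 72 + ((26.5 − 26) / 10) × 20 = 73.0000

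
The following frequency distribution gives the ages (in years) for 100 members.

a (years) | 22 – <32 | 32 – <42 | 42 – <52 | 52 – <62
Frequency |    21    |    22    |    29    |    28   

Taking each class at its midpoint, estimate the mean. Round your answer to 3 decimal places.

43.400

Midpoints: 27, 37, 47, 57
Σfm = 21×27 + 22×37 + 29×47 + 28×57 = 4340
n = Σf = 100
Mean = 4340 / 100 = 43.4000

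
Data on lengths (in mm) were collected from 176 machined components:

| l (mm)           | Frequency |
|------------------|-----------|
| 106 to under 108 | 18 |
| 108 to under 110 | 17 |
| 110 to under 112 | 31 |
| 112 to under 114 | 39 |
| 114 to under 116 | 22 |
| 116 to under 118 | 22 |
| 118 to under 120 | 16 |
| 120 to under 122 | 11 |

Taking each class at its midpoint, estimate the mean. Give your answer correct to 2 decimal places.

Midpoints: 107, 109, 111, 113, 115, 117, 119, 121
Σfm = 18×107 + 17×109 + 31×111 + 39×113 + 22×115 + 22×117 + 16×119 + 11×121 = 19966
n = Σf = 176
Mean = 19966 / 176 = 113.4432

113.44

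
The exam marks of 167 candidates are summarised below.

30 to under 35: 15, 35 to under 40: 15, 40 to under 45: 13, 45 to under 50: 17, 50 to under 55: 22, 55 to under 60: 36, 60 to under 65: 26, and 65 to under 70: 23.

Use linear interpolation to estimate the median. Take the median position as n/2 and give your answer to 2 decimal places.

55.21

Cumulative frequencies: 15, 30, 43, 60, 82, 118, 144, 167
n = 167; position = n/2 = 83.5.
This falls in the class 55 to under 60: L = 55, F = 82, f = 36, h = 5.
Median ≈ 55 + ((83.5 − 82) / 36) × 5 = 55.2083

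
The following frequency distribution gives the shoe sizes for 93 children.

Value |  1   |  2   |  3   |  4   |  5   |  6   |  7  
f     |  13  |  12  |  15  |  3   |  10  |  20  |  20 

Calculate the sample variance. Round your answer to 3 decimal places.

Values: 1, 2, 3, 4, 5, 6, 7
n = 93, Σfx = 404, mean = 4.3441
Σfx² = 2194
Σf(x − x̄)² = Σfx² − (Σfx)²/n = 2194 − 404²/93 = 438.9892
Sample variance = 438.9892 / 92 = 4.7716

4.772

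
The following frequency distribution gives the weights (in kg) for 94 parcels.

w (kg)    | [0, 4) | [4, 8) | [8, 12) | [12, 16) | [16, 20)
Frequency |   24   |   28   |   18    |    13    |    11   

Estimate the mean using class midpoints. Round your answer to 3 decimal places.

8.255

Midpoints: 2, 6, 10, 14, 18
Σfm = 24×2 + 28×6 + 18×10 + 13×14 + 11×18 = 776
n = Σf = 94
Mean = 776 / 94 = 8.2553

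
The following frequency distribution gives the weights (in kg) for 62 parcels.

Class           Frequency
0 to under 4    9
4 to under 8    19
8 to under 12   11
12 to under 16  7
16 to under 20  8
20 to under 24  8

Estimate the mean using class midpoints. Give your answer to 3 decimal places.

Midpoints: 2, 6, 10, 14, 18, 22
Σfm = 9×2 + 19×6 + 11×10 + 7×14 + 8×18 + 8×22 = 660
n = Σf = 62
Mean = 660 / 62 = 10.6452

10.645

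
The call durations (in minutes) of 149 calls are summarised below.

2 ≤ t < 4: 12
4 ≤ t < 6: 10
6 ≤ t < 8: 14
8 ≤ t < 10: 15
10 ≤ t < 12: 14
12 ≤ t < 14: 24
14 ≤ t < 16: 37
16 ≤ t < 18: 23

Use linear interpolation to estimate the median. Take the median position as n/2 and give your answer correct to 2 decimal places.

12.79

Cumulative frequencies: 12, 22, 36, 51, 65, 89, 126, 149
n = 149; position = n/2 = 74.5.
This falls in the class 12 ≤ t < 14: L = 12, F = 65, f = 24, h = 2.
Median ≈ 12 + ((74.5 − 65) / 24) × 2 = 12.7917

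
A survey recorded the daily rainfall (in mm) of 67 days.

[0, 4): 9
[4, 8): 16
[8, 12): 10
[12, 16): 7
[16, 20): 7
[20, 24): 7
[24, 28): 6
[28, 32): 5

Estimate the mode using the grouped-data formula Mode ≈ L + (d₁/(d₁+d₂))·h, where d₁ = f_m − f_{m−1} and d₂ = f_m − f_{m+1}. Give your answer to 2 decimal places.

Modal class: [4, 8) (highest frequency 16).
d₁ = 16 − 9 = 7, d₂ = 16 − 10 = 6
Mode ≈ 4 + (7/(7+6)) × 4 = 4 + 2.1538 = 6.1538

6.15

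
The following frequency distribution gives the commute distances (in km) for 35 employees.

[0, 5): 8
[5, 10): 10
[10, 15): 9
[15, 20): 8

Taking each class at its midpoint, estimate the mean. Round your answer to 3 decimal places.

Midpoints: 2.5, 7.5, 12.5, 17.5
Σfm = 8×2.5 + 10×7.5 + 9×12.5 + 8×17.5 = 347.5
n = Σf = 35
Mean = 347.5 / 35 = 9.9286

9.929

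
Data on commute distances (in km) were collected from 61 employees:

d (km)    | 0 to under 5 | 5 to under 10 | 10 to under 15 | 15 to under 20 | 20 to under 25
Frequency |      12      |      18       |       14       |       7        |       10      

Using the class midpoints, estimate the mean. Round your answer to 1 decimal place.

Midpoints: 2.5, 7.5, 12.5, 17.5, 22.5
Σfm = 12×2.5 + 18×7.5 + 14×12.5 + 7×17.5 + 10×22.5 = 687.5
n = Σf = 61
Mean = 687.5 / 61 = 11.2705

11.3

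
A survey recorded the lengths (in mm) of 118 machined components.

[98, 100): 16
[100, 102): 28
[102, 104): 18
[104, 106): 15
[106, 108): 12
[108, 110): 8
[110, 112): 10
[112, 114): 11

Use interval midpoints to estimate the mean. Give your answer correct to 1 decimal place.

104.7

Midpoints: 99, 101, 103, 105, 107, 109, 111, 113
Σfm = 16×99 + 28×101 + 18×103 + 15×105 + 12×107 + 8×109 + 10×111 + 11×113 = 12350
n = Σf = 118
Mean = 12350 / 118 = 104.6610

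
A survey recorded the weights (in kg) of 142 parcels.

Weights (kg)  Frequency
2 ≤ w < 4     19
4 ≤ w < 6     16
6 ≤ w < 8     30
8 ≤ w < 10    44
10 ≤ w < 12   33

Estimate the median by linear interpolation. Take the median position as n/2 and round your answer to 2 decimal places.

Cumulative frequencies: 19, 35, 65, 109, 142
n = 142; position = n/2 = 71.
This falls in the class 8 ≤ w < 10: L = 8, F = 65, f = 44, h = 2.
Median ≈ 8 + ((71 − 65) / 44) × 2 = 8.2727

8.27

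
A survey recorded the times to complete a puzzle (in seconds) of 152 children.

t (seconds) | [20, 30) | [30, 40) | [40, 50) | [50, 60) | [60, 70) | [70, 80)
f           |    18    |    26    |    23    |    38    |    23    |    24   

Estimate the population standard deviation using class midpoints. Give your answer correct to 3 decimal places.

15.933

Midpoints: 25, 35, 45, 55, 65, 75
n = 152, Σfm = 7780, mean = 51.1842
Σfm² = 436800
Σf(m − x̄)² = Σfm² − (Σfm)²/n = 436800 − 7780²/152 = 38586.8421
Population variance = 38586.8421 / 152 = 253.8608
Standard deviation = √253.8608 = 15.9330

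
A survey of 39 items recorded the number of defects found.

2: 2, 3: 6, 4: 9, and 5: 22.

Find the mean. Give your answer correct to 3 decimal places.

Values: 2, 3, 4, 5
Σfx = 2×2 + 6×3 + 9×4 + 22×5 = 168
n = Σf = 39
Mean = 168 / 39 = 4.3077

4.308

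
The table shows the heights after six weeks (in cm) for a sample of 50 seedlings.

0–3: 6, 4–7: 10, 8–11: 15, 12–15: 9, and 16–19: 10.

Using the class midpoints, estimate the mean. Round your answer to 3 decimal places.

Midpoints: 1.5, 5.5, 9.5, 13.5, 17.5
Σfm = 6×1.5 + 10×5.5 + 15×9.5 + 9×13.5 + 10×17.5 = 503
n = Σf = 50
Mean = 503 / 50 = 10.0600

10.060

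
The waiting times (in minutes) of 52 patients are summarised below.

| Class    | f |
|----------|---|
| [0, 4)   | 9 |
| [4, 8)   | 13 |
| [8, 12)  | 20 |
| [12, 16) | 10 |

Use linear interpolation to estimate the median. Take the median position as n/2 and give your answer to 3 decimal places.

8.800

Cumulative frequencies: 9, 22, 42, 52
n = 52; position = n/2 = 26.
This falls in the class [8, 12): L = 8, F = 22, f = 20, h = 4.
Median ≈ 8 + ((26 − 22) / 20) × 4 = 8.8000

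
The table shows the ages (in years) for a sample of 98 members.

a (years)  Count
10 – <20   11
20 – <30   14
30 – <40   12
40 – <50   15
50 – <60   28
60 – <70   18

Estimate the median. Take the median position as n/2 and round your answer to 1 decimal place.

Cumulative frequencies: 11, 25, 37, 52, 80, 98
n = 98; position = n/2 = 49.
This falls in the class 40 – <50: L = 40, F = 37, f = 15, h = 10.
Median ≈ 40 + ((49 − 37) / 15) × 10 = 48.0000

48.0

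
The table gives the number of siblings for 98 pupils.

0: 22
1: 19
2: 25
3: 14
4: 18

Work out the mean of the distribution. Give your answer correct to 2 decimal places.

Values: 0, 1, 2, 3, 4
Σfx = 22×0 + 19×1 + 25×2 + 14×3 + 18×4 = 183
n = Σf = 98
Mean = 183 / 98 = 1.8673

1.87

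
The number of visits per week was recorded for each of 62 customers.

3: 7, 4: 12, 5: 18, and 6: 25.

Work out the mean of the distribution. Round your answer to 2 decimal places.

4.98

Values: 3, 4, 5, 6
Σfx = 7×3 + 12×4 + 18×5 + 25×6 = 309
n = Σf = 62
Mean = 309 / 62 = 4.9839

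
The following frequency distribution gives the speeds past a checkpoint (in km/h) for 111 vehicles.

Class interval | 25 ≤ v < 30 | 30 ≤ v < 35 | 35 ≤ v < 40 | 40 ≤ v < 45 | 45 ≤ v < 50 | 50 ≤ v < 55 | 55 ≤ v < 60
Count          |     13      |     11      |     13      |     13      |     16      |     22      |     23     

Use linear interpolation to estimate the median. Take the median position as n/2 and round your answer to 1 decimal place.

Cumulative frequencies: 13, 24, 37, 50, 66, 88, 111
n = 111; position = n/2 = 55.5.
This falls in the class 45 ≤ v < 50: L = 45, F = 50, f = 16, h = 5.
Median ≈ 45 + ((55.5 − 50) / 16) × 5 = 46.7188

46.7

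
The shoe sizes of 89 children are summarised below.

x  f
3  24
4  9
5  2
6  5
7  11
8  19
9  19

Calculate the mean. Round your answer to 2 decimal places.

Values: 3, 4, 5, 6, 7, 8, 9
Σfx = 24×3 + 9×4 + 2×5 + 5×6 + 11×7 + 19×8 + 19×9 = 548
n = Σf = 89
Mean = 548 / 89 = 6.1573

6.16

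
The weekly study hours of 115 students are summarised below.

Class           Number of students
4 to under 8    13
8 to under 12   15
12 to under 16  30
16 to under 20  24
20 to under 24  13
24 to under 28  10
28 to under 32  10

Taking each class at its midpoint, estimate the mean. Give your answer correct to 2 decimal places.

16.75

Midpoints: 6, 10, 14, 18, 22, 26, 30
Σfm = 13×6 + 15×10 + 30×14 + 24×18 + 13×22 + 10×26 + 10×30 = 1926
n = Σf = 115
Mean = 1926 / 115 = 16.7478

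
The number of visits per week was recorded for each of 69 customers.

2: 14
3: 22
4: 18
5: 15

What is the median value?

Cumulative frequencies: 14, 36, 54, 69
n = 69, so the median is the value in position (n+1)/2 = 35.
Position 35 falls at value 3.

3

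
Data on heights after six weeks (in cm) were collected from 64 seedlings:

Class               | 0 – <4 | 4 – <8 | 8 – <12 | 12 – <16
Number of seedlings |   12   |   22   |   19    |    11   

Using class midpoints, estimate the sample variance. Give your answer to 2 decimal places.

15.71

Midpoints: 2, 6, 10, 14
n = 64, Σfm = 500, mean = 7.8125
Σfm² = 4896
Σf(m − x̄)² = Σfm² − (Σfm)²/n = 4896 − 500²/64 = 989.7500
Sample variance = 989.7500 / 63 = 15.7103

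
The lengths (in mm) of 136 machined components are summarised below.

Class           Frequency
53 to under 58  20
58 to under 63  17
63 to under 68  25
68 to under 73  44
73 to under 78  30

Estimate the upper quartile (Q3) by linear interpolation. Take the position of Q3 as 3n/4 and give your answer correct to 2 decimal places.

72.55

Cumulative frequencies: 20, 37, 62, 106, 136
n = 136; position = 3n/4 = 102.
This falls in the class 68 to under 73: L = 68, F = 62, f = 44, h = 5.
Upper quartile ≈ 68 + ((102 − 62) / 44) × 5 = 72.5455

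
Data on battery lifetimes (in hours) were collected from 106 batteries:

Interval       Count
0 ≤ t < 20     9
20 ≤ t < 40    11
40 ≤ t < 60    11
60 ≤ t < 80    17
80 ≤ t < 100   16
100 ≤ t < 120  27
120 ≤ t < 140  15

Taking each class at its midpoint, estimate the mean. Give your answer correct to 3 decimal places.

80.377

Midpoints: 10, 30, 50, 70, 90, 110, 130
Σfm = 9×10 + 11×30 + 11×50 + 17×70 + 16×90 + 27×110 + 15×130 = 8520
n = Σf = 106
Mean = 8520 / 106 = 80.3774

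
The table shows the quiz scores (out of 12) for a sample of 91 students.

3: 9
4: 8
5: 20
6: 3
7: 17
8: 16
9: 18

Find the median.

Cumulative frequencies: 9, 17, 37, 40, 57, 73, 91
n = 91, so the median is the value in position (n+1)/2 = 46.
Position 46 falls at value 7.

7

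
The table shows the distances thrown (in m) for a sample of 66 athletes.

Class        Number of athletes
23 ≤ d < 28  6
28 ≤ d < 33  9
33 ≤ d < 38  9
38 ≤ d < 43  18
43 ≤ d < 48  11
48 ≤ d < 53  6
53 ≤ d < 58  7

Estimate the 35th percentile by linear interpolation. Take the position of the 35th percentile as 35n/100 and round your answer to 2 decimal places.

37.50

Cumulative frequencies: 6, 15, 24, 42, 53, 59, 66
n = 66; position = 35n/100 = 23.1.
This falls in the class 33 ≤ d < 38: L = 33, F = 15, f = 9, h = 5.
35th percentile ≈ 33 + ((23.1 − 15) / 9) × 5 = 37.5000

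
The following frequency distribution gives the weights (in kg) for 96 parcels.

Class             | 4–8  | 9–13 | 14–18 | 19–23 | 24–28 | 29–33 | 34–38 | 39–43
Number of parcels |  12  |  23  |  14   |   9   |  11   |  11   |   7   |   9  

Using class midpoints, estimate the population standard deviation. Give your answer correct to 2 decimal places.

11.13

Midpoints: 6, 11, 16, 21, 26, 31, 36, 41
n = 96, Σfm = 1986, mean = 20.6875
Σfm² = 52976
Σf(m − x̄)² = Σfm² − (Σfm)²/n = 52976 − 1986²/96 = 11890.6250
Population variance = 11890.6250 / 96 = 123.8607
Standard deviation = √123.8607 = 11.1293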